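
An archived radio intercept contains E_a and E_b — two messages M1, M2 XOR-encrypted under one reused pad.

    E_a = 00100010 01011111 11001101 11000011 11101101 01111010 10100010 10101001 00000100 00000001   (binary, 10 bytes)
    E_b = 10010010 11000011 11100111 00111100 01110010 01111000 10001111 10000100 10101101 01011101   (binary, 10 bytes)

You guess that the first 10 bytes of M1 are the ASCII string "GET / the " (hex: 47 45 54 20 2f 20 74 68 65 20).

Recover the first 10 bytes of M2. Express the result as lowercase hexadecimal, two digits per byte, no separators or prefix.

f7d97edfb0225945cc7c

First, E_a ⊕ E_b = (M1 ⊕ K) ⊕ (M2 ⊕ K) = M1 ⊕ M2, so the key drops out. Then M2 = (M1 ⊕ M2) ⊕ M1 over the first 10 bytes.
byte 0: (22 ⊕ 92) ⊕ 47 = b0 ⊕ 47 = f7
byte 1: (5f ⊕ c3) ⊕ 45 = 9c ⊕ 45 = d9
byte 2: (cd ⊕ e7) ⊕ 54 = 2a ⊕ 54 = 7e
byte 3: (c3 ⊕ 3c) ⊕ 20 = ff ⊕ 20 = df
byte 4: (ed ⊕ 72) ⊕ 2f = 9f ⊕ 2f = b0
byte 5: (7a ⊕ 78) ⊕ 20 = 02 ⊕ 20 = 22
byte 6: (a2 ⊕ 8f) ⊕ 74 = 2d ⊕ 74 = 59
byte 7: (a9 ⊕ 84) ⊕ 68 = 2d ⊕ 68 = 45
byte 8: (04 ⊕ ad) ⊕ 65 = a9 ⊕ 65 = cc
byte 9: (01 ⊕ 5d) ⊕ 20 = 5c ⊕ 20 = 7c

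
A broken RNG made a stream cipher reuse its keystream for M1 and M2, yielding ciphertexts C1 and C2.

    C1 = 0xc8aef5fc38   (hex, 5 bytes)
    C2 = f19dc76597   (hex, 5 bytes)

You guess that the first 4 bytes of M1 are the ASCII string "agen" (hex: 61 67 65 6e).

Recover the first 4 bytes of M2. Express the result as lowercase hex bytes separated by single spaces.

58 54 57 f7

First, C1 ⊕ C2 = (M1 ⊕ K) ⊕ (M2 ⊕ K) = M1 ⊕ M2, so the key drops out. Then M2 = (M1 ⊕ M2) ⊕ M1 over the first 4 bytes.
byte 0: (c8 XOR f1) XOR 61 = 39 XOR 61 = 58
byte 1: (ae XOR 9d) XOR 67 = 33 XOR 67 = 54
byte 2: (f5 XOR c7) XOR 65 = 32 XOR 65 = 57
byte 3: (fc XOR 65) XOR 6e = 99 XOR 6e = f7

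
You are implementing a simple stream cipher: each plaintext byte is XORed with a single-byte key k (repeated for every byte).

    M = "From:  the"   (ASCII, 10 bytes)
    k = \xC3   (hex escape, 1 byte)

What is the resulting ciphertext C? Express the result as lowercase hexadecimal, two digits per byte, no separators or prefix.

The 1-byte key repeats, so the effective keystream is c3 c3 c3 c3 c3 c3 c3 c3 c3 c3.
byte 0: 46 XOR c3 = 85
byte 1: 72 XOR c3 = b1
byte 2: 6f XOR c3 = ac
byte 3: 6d XOR c3 = ae
byte 4: 3a XOR c3 = f9
byte 5: 20 XOR c3 = e3
byte 6: 20 XOR c3 = e3
byte 7: 74 XOR c3 = b7
byte 8: 68 XOR c3 = ab
byte 9: 65 XOR c3 = a6

85b1acaef9e3e3b7aba6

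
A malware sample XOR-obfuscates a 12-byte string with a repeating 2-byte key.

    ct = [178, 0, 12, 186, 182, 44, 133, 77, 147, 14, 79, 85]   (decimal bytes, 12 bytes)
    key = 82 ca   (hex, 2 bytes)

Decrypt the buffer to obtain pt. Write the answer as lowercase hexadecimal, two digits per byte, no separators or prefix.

30ca8e7034e6078711c4cd9f

The 2-byte key repeats, so the effective keystream is 82 ca 82 ca 82 ca 82 ca 82 ca 82 ca.
byte 0: b2 ^ 82 = 30
byte 1: 00 ^ ca = ca
byte 2: 0c ^ 82 = 8e
byte 3: ba ^ ca = 70
byte 4: b6 ^ 82 = 34
byte 5: 2c ^ ca = e6
byte 6: 85 ^ 82 = 07
byte 7: 4d ^ ca = 87
byte 8: 93 ^ 82 = 11
byte 9: 0e ^ ca = c4
byte 10: 4f ^ 82 = cd
byte 11: 55 ^ ca = 9f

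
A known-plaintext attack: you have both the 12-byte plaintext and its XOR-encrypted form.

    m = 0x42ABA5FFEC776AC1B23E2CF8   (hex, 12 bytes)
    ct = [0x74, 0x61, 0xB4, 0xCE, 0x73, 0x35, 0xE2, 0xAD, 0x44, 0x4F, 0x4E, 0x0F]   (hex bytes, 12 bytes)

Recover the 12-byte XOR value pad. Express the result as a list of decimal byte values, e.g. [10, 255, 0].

[54, 202, 17, 49, 159, 66, 136, 108, 246, 113, 98, 247]

Since ct = m ⊕ pad, XORing both sides with m gives pad = m ⊕ ct.
byte 0: 42 XOR 74 = 36
byte 1: ab XOR 61 = ca
byte 2: a5 XOR b4 = 11
byte 3: ff XOR ce = 31
byte 4: ec XOR 73 = 9f
byte 5: 77 XOR 35 = 42
byte 6: 6a XOR e2 = 88
byte 7: c1 XOR ad = 6c
byte 8: b2 XOR 44 = f6
byte 9: 3e XOR 4f = 71
byte 10: 2c XOR 4e = 62
byte 11: f8 XOR 0f = f7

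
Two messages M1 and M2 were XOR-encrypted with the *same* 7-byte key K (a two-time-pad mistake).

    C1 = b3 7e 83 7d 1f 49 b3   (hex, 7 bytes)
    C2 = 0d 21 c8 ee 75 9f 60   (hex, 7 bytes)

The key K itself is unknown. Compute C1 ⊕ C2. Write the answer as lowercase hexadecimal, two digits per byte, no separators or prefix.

be5f4b936ad6d3

C1 ⊕ C2 = (M1 ⊕ K) ⊕ (M2 ⊕ K) = M1 ⊕ M2 — the shared key cancels under XOR.
b3 ⊕ 0d = be
7e ⊕ 21 = 5f
83 ⊕ c8 = 4b
7d ⊕ ee = 93
1f ⊕ 75 = 6a
49 ⊕ 9f = d6
b3 ⊕ 60 = d3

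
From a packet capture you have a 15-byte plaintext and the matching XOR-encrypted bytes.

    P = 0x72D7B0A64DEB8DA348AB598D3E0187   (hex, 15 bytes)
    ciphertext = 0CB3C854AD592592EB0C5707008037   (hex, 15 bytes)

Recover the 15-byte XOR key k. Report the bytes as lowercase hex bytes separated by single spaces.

Since ciphertext = P ⊕ k, XORing both sides with P gives k = P ⊕ ciphertext.
72 ⊕ 0c = 7e
d7 ⊕ b3 = 64
b0 ⊕ c8 = 78
a6 ⊕ 54 = f2
4d ⊕ ad = e0
eb ⊕ 59 = b2
8d ⊕ 25 = a8
a3 ⊕ 92 = 31
48 ⊕ eb = a3
ab ⊕ 0c = a7
59 ⊕ 57 = 0e
8d ⊕ 07 = 8a
3e ⊕ 00 = 3e
01 ⊕ 80 = 81
87 ⊕ 37 = b0

7e 64 78 f2 e0 b2 a8 31 a3 a7 0e 8a 3e 81 b0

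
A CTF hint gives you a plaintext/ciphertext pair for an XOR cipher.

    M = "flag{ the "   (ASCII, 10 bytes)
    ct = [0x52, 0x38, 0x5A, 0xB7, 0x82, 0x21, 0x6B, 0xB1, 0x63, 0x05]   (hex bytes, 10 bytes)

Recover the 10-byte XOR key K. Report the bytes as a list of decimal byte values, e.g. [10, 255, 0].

[52, 84, 59, 208, 249, 1, 31, 217, 6, 37]

Since ct = M ⊕ K, XORing both sides with M gives K = M ⊕ ct.
01100110 ⊕ 01010010 = 00110100
01101100 ⊕ 00111000 = 01010100
01100001 ⊕ 01011010 = 00111011
01100111 ⊕ 10110111 = 11010000
01111011 ⊕ 10000010 = 11111001
00100000 ⊕ 00100001 = 00000001
01110100 ⊕ 01101011 = 00011111
01101000 ⊕ 10110001 = 11011001
01100101 ⊕ 01100011 = 00000110
00100000 ⊕ 00000101 = 00100101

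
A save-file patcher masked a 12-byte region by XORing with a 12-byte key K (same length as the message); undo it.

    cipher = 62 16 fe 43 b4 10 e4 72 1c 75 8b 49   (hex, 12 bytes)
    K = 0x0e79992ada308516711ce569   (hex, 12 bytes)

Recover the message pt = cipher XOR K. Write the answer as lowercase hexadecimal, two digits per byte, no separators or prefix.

byte 0: 62 XOR 0e = 6c
byte 1: 16 XOR 79 = 6f
byte 2: fe XOR 99 = 67
byte 3: 43 XOR 2a = 69
byte 4: b4 XOR da = 6e
byte 5: 10 XOR 30 = 20
byte 6: e4 XOR 85 = 61
byte 7: 72 XOR 16 = 64
byte 8: 1c XOR 71 = 6d
byte 9: 75 XOR 1c = 69
byte 10: 8b XOR e5 = 6e
byte 11: 49 XOR 69 = 20

6c6f67696e2061646d696e20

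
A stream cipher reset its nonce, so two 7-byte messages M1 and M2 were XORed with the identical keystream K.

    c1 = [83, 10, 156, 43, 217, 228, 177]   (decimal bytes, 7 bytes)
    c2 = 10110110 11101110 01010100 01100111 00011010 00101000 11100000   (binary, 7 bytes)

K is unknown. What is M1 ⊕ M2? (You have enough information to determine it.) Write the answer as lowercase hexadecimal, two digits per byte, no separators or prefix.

c1 ⊕ c2 = (M1 ⊕ K) ⊕ (M2 ⊕ K) = M1 ⊕ M2 — the shared key cancels under XOR.
byte 0: 01010011 xor 10110110 = 11100101
byte 1: 00001010 xor 11101110 = 11100100
byte 2: 10011100 xor 01010100 = 11001000
byte 3: 00101011 xor 01100111 = 01001100
byte 4: 11011001 xor 00011010 = 11000011
byte 5: 11100100 xor 00101000 = 11001100
byte 6: 10110001 xor 11100000 = 01010001

e5e4c84cc3cc51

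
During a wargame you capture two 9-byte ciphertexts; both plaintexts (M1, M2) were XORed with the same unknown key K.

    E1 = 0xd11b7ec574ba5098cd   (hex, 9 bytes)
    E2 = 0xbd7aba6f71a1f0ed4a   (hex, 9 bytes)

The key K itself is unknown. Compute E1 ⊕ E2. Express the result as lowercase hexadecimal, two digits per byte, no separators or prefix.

E1 ⊕ E2 = (M1 ⊕ K) ⊕ (M2 ⊕ K) = M1 ⊕ M2 — the shared key cancels under XOR.
11010001 xor 10111101 = 01101100
00011011 xor 01111010 = 01100001
01111110 xor 10111010 = 11000100
11000101 xor 01101111 = 10101010
01110100 xor 01110001 = 00000101
10111010 xor 10100001 = 00011011
01010000 xor 11110000 = 10100000
10011000 xor 11101101 = 01110101
11001101 xor 01001010 = 10000111

6c61c4aa051ba07587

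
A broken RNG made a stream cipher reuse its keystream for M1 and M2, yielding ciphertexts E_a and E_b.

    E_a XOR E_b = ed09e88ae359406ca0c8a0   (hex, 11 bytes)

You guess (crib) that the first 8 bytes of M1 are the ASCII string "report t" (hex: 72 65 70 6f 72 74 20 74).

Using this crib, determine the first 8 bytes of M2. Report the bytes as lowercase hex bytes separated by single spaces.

Since E_a ⊕ E_b = M1 ⊕ M2, XORing with the guessed M1 bytes yields the corresponding M2 bytes: M2 = (E_a ⊕ E_b) ⊕ M1.
ed xor 72 = 9f
09 xor 65 = 6c
e8 xor 70 = 98
8a xor 6f = e5
e3 xor 72 = 91
59 xor 74 = 2d
40 xor 20 = 60
6c xor 74 = 18

9f 6c 98 e5 91 2d 60 18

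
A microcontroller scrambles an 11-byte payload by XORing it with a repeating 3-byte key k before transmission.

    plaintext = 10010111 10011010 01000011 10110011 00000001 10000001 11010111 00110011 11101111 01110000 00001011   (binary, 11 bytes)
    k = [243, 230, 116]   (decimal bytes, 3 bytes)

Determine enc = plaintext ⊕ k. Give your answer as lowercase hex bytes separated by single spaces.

The 3-byte key repeats, so the effective keystream is f3 e6 74 f3 e6 74 f3 e6 74 f3 e6.
byte 0: 97 XOR f3 = 64
byte 1: 9a XOR e6 = 7c
byte 2: 43 XOR 74 = 37
byte 3: b3 XOR f3 = 40
byte 4: 01 XOR e6 = e7
byte 5: 81 XOR 74 = f5
byte 6: d7 XOR f3 = 24
byte 7: 33 XOR e6 = d5
byte 8: ef XOR 74 = 9b
byte 9: 70 XOR f3 = 83
byte 10: 0b XOR e6 = ed

64 7c 37 40 e7 f5 24 d5 9b 83 ed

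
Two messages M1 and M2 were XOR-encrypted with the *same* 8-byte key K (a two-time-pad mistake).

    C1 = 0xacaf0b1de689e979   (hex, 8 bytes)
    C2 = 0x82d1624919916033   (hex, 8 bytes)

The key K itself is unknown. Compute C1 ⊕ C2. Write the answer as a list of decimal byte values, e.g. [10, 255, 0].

C1 ⊕ C2 = (M1 ⊕ K) ⊕ (M2 ⊕ K) = M1 ⊕ M2 — the shared key cancels under XOR.
172 xor 130 =  46
175 xor 209 = 126
 11 xor  98 = 105
 29 xor  73 =  84
230 xor  25 = 255
137 xor 145 =  24
233 xor  96 = 137
121 xor  51 =  74

[46, 126, 105, 84, 255, 24, 137, 74]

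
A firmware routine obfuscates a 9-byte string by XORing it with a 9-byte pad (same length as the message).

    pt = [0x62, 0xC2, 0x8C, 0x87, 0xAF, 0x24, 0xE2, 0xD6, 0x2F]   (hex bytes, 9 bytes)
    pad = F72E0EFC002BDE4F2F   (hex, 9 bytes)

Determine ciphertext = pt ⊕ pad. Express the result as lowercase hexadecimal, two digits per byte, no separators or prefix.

95ec827baf0f3c9900

XOR is its own inverse, so applying the key byte-wise gives the result directly.
byte 0: 01100010 ^ 11110111 = 10010101
byte 1: 11000010 ^ 00101110 = 11101100
byte 2: 10001100 ^ 00001110 = 10000010
byte 3: 10000111 ^ 11111100 = 01111011
byte 4: 10101111 ^ 00000000 = 10101111
byte 5: 00100100 ^ 00101011 = 00001111
byte 6: 11100010 ^ 11011110 = 00111100
byte 7: 11010110 ^ 01001111 = 10011001
byte 8: 00101111 ^ 00101111 = 00000000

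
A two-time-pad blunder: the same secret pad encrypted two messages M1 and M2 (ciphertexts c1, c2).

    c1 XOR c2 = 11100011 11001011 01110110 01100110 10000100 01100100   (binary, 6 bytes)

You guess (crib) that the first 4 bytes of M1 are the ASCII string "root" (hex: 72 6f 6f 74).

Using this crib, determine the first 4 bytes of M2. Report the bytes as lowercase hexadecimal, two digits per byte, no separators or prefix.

Since c1 ⊕ c2 = M1 ⊕ M2, XORing with the guessed M1 bytes yields the corresponding M2 bytes: M2 = (c1 ⊕ c2) ⊕ M1.
byte 0: e3 xor 72 = 91
byte 1: cb xor 6f = a4
byte 2: 76 xor 6f = 19
byte 3: 66 xor 74 = 12

91a41912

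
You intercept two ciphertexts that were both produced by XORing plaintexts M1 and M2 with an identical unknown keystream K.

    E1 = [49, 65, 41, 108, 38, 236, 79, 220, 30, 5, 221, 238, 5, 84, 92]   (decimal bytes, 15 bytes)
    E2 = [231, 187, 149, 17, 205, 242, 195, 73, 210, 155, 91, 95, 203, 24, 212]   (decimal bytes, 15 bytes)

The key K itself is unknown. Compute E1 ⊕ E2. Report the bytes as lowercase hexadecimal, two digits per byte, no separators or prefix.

E1 ⊕ E2 = (M1 ⊕ K) ⊕ (M2 ⊕ K) = M1 ⊕ M2 — the shared key cancels under XOR.
00110001 ⊕ 11100111 = 11010110
01000001 ⊕ 10111011 = 11111010
00101001 ⊕ 10010101 = 10111100
01101100 ⊕ 00010001 = 01111101
00100110 ⊕ 11001101 = 11101011
11101100 ⊕ 11110010 = 00011110
01001111 ⊕ 11000011 = 10001100
11011100 ⊕ 01001001 = 10010101
00011110 ⊕ 11010010 = 11001100
00000101 ⊕ 10011011 = 10011110
11011101 ⊕ 01011011 = 10000110
11101110 ⊕ 01011111 = 10110001
00000101 ⊕ 11001011 = 11001110
01010100 ⊕ 00011000 = 01001100
01011100 ⊕ 11010100 = 10001000

d6fabc7deb1e8c95cc9e86b1ce4c88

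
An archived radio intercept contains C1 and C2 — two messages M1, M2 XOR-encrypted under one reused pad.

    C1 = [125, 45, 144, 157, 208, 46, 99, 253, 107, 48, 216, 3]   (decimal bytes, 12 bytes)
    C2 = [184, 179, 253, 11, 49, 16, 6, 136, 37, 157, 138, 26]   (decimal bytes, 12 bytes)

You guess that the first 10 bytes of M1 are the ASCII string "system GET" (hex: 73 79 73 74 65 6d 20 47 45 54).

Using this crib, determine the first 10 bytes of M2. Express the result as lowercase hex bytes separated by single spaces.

b6 e7 1e e2 84 53 45 32 0b f9

First, C1 ⊕ C2 = (M1 ⊕ K) ⊕ (M2 ⊕ K) = M1 ⊕ M2, so the key drops out. Then M2 = (M1 ⊕ M2) ⊕ M1 over the first 10 bytes.
byte 0: (7d XOR b8) XOR 73 = c5 XOR 73 = b6
byte 1: (2d XOR b3) XOR 79 = 9e XOR 79 = e7
byte 2: (90 XOR fd) XOR 73 = 6d XOR 73 = 1e
byte 3: (9d XOR 0b) XOR 74 = 96 XOR 74 = e2
byte 4: (d0 XOR 31) XOR 65 = e1 XOR 65 = 84
byte 5: (2e XOR 10) XOR 6d = 3e XOR 6d = 53
byte 6: (63 XOR 06) XOR 20 = 65 XOR 20 = 45
byte 7: (fd XOR 88) XOR 47 = 75 XOR 47 = 32
byte 8: (6b XOR 25) XOR 45 = 4e XOR 45 = 0b
byte 9: (30 XOR 9d) XOR 54 = ad XOR 54 = f9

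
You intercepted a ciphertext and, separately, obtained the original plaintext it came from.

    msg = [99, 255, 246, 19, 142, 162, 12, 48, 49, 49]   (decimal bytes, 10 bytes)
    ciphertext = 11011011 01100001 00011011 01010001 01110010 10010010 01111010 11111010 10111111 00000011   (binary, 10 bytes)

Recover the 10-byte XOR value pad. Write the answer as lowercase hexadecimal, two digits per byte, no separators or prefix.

b89eed42fc3076ca8e32

Since ciphertext = msg ⊕ pad, XORing both sides with msg gives pad = msg ⊕ ciphertext.
63 ⊕ db = b8
ff ⊕ 61 = 9e
f6 ⊕ 1b = ed
13 ⊕ 51 = 42
8e ⊕ 72 = fc
a2 ⊕ 92 = 30
0c ⊕ 7a = 76
30 ⊕ fa = ca
31 ⊕ bf = 8e
31 ⊕ 03 = 32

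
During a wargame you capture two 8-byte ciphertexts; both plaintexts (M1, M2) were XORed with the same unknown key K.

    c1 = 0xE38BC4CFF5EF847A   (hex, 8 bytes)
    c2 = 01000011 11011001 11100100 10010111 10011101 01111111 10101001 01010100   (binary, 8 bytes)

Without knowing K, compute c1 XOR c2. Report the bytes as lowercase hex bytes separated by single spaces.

a0 52 20 58 68 90 2d 2e

c1 ⊕ c2 = (M1 ⊕ K) ⊕ (M2 ⊕ K) = M1 ⊕ M2 — the shared key cancels under XOR.
byte 0: 11100011 xor 01000011 = 10100000
byte 1: 10001011 xor 11011001 = 01010010
byte 2: 11000100 xor 11100100 = 00100000
byte 3: 11001111 xor 10010111 = 01011000
byte 4: 11110101 xor 10011101 = 01101000
byte 5: 11101111 xor 01111111 = 10010000
byte 6: 10000100 xor 10101001 = 00101101
byte 7: 01111010 xor 01010100 = 00101110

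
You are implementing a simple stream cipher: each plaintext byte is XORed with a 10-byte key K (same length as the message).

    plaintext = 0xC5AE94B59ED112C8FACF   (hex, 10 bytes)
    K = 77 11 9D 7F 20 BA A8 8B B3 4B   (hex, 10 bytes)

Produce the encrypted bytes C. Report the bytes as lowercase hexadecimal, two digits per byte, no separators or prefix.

byte 0: c5 xor 77 = b2
byte 1: ae xor 11 = bf
byte 2: 94 xor 9d = 09
byte 3: b5 xor 7f = ca
byte 4: 9e xor 20 = be
byte 5: d1 xor ba = 6b
byte 6: 12 xor a8 = ba
byte 7: c8 xor 8b = 43
byte 8: fa xor b3 = 49
byte 9: cf xor 4b = 84

b2bf09cabe6bba434984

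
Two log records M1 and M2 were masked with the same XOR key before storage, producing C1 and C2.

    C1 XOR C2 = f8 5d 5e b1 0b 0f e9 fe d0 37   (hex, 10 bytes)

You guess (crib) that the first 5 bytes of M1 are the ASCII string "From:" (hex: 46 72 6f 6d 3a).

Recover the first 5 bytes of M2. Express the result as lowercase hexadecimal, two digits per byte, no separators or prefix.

be2f31dc31

Since C1 ⊕ C2 = M1 ⊕ M2, XORing with the guessed M1 bytes yields the corresponding M2 bytes: M2 = (C1 ⊕ C2) ⊕ M1.
byte 0: f8 ^ 46 = be
byte 1: 5d ^ 72 = 2f
byte 2: 5e ^ 6f = 31
byte 3: b1 ^ 6d = dc
byte 4: 0b ^ 3a = 31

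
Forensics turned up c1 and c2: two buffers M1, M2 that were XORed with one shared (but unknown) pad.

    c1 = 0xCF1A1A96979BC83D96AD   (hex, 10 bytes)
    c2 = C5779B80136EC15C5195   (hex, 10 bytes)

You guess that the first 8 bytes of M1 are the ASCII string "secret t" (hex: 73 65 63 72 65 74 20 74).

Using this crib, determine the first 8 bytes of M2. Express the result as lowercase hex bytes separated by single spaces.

First, c1 ⊕ c2 = (M1 ⊕ K) ⊕ (M2 ⊕ K) = M1 ⊕ M2, so the key drops out. Then M2 = (M1 ⊕ M2) ⊕ M1 over the first 8 bytes.
byte 0: (cf ⊕ c5) ⊕ 73 = 0a ⊕ 73 = 79
byte 1: (1a ⊕ 77) ⊕ 65 = 6d ⊕ 65 = 08
byte 2: (1a ⊕ 9b) ⊕ 63 = 81 ⊕ 63 = e2
byte 3: (96 ⊕ 80) ⊕ 72 = 16 ⊕ 72 = 64
byte 4: (97 ⊕ 13) ⊕ 65 = 84 ⊕ 65 = e1
byte 5: (9b ⊕ 6e) ⊕ 74 = f5 ⊕ 74 = 81
byte 6: (c8 ⊕ c1) ⊕ 20 = 09 ⊕ 20 = 29
byte 7: (3d ⊕ 5c) ⊕ 74 = 61 ⊕ 74 = 15

79 08 e2 64 e1 81 29 15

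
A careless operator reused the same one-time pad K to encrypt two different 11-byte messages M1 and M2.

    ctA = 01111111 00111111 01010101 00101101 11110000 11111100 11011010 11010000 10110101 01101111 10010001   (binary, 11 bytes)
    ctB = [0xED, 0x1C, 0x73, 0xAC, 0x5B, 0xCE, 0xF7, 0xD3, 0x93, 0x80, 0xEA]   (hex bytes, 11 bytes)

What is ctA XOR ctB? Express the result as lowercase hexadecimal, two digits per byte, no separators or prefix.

92232681ab322d0326ef7b

ctA ⊕ ctB = (M1 ⊕ K) ⊕ (M2 ⊕ K) = M1 ⊕ M2 — the shared key cancels under XOR.
7f xor ed = 92
3f xor 1c = 23
55 xor 73 = 26
2d xor ac = 81
f0 xor 5b = ab
fc xor ce = 32
da xor f7 = 2d
d0 xor d3 = 03
b5 xor 93 = 26
6f xor 80 = ef
91 xor ea = 7b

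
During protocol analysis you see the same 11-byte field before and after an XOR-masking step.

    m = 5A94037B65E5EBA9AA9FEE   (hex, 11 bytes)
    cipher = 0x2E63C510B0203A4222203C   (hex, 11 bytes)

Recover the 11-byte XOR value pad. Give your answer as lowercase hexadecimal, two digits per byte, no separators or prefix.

74f7c66bd5c5d1eb88bfd2

Since cipher = m ⊕ pad, XORing both sides with m gives pad = m ⊕ cipher.
5a XOR 2e = 74
94 XOR 63 = f7
03 XOR c5 = c6
7b XOR 10 = 6b
65 XOR b0 = d5
e5 XOR 20 = c5
eb XOR 3a = d1
a9 XOR 42 = eb
aa XOR 22 = 88
9f XOR 20 = bf
ee XOR 3c = d2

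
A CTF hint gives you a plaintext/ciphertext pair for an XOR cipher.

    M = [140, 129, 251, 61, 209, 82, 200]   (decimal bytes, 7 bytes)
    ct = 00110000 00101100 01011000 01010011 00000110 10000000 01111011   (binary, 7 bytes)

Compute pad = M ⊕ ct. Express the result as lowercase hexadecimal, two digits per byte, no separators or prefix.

bcada36ed7d2b3

Since ct = M ⊕ pad, XORing both sides with M gives pad = M ⊕ ct.
8c ^ 30 = bc
81 ^ 2c = ad
fb ^ 58 = a3
3d ^ 53 = 6e
d1 ^ 06 = d7
52 ^ 80 = d2
c8 ^ 7b = b3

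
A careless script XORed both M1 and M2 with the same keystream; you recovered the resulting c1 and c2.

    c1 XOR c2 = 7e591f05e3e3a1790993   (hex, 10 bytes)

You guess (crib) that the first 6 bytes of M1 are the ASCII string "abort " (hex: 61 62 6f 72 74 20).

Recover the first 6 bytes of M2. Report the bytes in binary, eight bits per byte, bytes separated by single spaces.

00011111 00111011 01110000 01110111 10010111 11000011

Since c1 ⊕ c2 = M1 ⊕ M2, XORing with the guessed M1 bytes yields the corresponding M2 bytes: M2 = (c1 ⊕ c2) ⊕ M1.
7e ⊕ 61 = 1f
59 ⊕ 62 = 3b
1f ⊕ 6f = 70
05 ⊕ 72 = 77
e3 ⊕ 74 = 97
e3 ⊕ 20 = c3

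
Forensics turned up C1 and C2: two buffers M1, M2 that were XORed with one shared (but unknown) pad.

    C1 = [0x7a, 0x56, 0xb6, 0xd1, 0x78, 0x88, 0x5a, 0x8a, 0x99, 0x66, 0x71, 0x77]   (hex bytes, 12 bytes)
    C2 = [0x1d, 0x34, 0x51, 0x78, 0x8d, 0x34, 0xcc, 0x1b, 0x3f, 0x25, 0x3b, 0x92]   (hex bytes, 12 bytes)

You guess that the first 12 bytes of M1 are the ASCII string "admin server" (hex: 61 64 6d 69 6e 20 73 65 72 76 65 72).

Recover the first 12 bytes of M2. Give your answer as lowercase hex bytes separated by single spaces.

06 06 8a c0 9b 9c e5 f4 d4 35 2f 97

First, C1 ⊕ C2 = (M1 ⊕ K) ⊕ (M2 ⊕ K) = M1 ⊕ M2, so the key drops out. Then M2 = (M1 ⊕ M2) ⊕ M1 over the first 12 bytes.
byte 0: (7a ⊕ 1d) ⊕ 61 = 67 ⊕ 61 = 06
byte 1: (56 ⊕ 34) ⊕ 64 = 62 ⊕ 64 = 06
byte 2: (b6 ⊕ 51) ⊕ 6d = e7 ⊕ 6d = 8a
byte 3: (d1 ⊕ 78) ⊕ 69 = a9 ⊕ 69 = c0
byte 4: (78 ⊕ 8d) ⊕ 6e = f5 ⊕ 6e = 9b
byte 5: (88 ⊕ 34) ⊕ 20 = bc ⊕ 20 = 9c
byte 6: (5a ⊕ cc) ⊕ 73 = 96 ⊕ 73 = e5
byte 7: (8a ⊕ 1b) ⊕ 65 = 91 ⊕ 65 = f4
byte 8: (99 ⊕ 3f) ⊕ 72 = a6 ⊕ 72 = d4
byte 9: (66 ⊕ 25) ⊕ 76 = 43 ⊕ 76 = 35
byte 10: (71 ⊕ 3b) ⊕ 65 = 4a ⊕ 65 = 2f
byte 11: (77 ⊕ 92) ⊕ 72 = e5 ⊕ 72 = 97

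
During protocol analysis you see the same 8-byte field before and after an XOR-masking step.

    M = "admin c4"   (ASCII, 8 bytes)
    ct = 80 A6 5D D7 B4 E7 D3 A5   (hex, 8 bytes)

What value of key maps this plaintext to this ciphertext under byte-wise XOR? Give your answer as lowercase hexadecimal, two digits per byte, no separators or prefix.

e1c230bedac7b091

Since ct = M ⊕ key, XORing both sides with M gives key = M ⊕ ct.
byte 0: 01100001 ⊕ 10000000 = 11100001
byte 1: 01100100 ⊕ 10100110 = 11000010
byte 2: 01101101 ⊕ 01011101 = 00110000
byte 3: 01101001 ⊕ 11010111 = 10111110
byte 4: 01101110 ⊕ 10110100 = 11011010
byte 5: 00100000 ⊕ 11100111 = 11000111
byte 6: 01100011 ⊕ 11010011 = 10110000
byte 7: 00110100 ⊕ 10100101 = 10010001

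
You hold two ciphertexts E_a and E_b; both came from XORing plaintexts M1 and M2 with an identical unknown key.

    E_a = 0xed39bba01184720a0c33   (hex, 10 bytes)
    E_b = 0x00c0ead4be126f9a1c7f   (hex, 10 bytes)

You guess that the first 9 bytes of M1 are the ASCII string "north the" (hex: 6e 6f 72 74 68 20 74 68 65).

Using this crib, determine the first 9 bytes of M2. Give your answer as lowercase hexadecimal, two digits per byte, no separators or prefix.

First, E_a ⊕ E_b = (M1 ⊕ K) ⊕ (M2 ⊕ K) = M1 ⊕ M2, so the key drops out. Then M2 = (M1 ⊕ M2) ⊕ M1 over the first 9 bytes.
byte 0: (ed xor 00) xor 6e = ed xor 6e = 83
byte 1: (39 xor c0) xor 6f = f9 xor 6f = 96
byte 2: (bb xor ea) xor 72 = 51 xor 72 = 23
byte 3: (a0 xor d4) xor 74 = 74 xor 74 = 00
byte 4: (11 xor be) xor 68 = af xor 68 = c7
byte 5: (84 xor 12) xor 20 = 96 xor 20 = b6
byte 6: (72 xor 6f) xor 74 = 1d xor 74 = 69
byte 7: (0a xor 9a) xor 68 = 90 xor 68 = f8
byte 8: (0c xor 1c) xor 65 = 10 xor 65 = 75

83962300c7b669f875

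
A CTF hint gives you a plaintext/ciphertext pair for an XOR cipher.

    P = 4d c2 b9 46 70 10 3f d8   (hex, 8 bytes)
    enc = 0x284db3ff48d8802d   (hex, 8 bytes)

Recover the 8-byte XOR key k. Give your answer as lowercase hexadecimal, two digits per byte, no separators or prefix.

Since enc = P ⊕ k, XORing both sides with P gives k = P ⊕ enc.
4d XOR 28 = 65
c2 XOR 4d = 8f
b9 XOR b3 = 0a
46 XOR ff = b9
70 XOR 48 = 38
10 XOR d8 = c8
3f XOR 80 = bf
d8 XOR 2d = f5

658f0ab938c8bff5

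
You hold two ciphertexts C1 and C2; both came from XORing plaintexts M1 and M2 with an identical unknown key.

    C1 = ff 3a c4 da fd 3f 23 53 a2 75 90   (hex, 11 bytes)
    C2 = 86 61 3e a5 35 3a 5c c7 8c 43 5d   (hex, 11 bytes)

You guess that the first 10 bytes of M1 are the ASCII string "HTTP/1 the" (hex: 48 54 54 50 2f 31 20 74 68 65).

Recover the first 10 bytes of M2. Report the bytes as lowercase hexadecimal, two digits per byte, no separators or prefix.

First, C1 ⊕ C2 = (M1 ⊕ K) ⊕ (M2 ⊕ K) = M1 ⊕ M2, so the key drops out. Then M2 = (M1 ⊕ M2) ⊕ M1 over the first 10 bytes.
byte 0: (ff ^ 86) ^ 48 = 79 ^ 48 = 31
byte 1: (3a ^ 61) ^ 54 = 5b ^ 54 = 0f
byte 2: (c4 ^ 3e) ^ 54 = fa ^ 54 = ae
byte 3: (da ^ a5) ^ 50 = 7f ^ 50 = 2f
byte 4: (fd ^ 35) ^ 2f = c8 ^ 2f = e7
byte 5: (3f ^ 3a) ^ 31 = 05 ^ 31 = 34
byte 6: (23 ^ 5c) ^ 20 = 7f ^ 20 = 5f
byte 7: (53 ^ c7) ^ 74 = 94 ^ 74 = e0
byte 8: (a2 ^ 8c) ^ 68 = 2e ^ 68 = 46
byte 9: (75 ^ 43) ^ 65 = 36 ^ 65 = 53

310fae2fe7345fe04653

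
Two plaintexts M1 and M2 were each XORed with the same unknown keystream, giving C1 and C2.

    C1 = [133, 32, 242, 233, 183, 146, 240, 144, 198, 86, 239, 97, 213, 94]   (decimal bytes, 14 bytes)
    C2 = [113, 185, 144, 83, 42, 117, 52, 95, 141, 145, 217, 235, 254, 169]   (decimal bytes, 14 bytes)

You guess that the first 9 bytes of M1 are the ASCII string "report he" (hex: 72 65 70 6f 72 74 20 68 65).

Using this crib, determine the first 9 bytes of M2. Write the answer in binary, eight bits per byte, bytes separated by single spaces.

First, C1 ⊕ C2 = (M1 ⊕ K) ⊕ (M2 ⊕ K) = M1 ⊕ M2, so the key drops out. Then M2 = (M1 ⊕ M2) ⊕ M1 over the first 9 bytes.
byte 0: (85 ^ 71) ^ 72 = f4 ^ 72 = 86
byte 1: (20 ^ b9) ^ 65 = 99 ^ 65 = fc
byte 2: (f2 ^ 90) ^ 70 = 62 ^ 70 = 12
byte 3: (e9 ^ 53) ^ 6f = ba ^ 6f = d5
byte 4: (b7 ^ 2a) ^ 72 = 9d ^ 72 = ef
byte 5: (92 ^ 75) ^ 74 = e7 ^ 74 = 93
byte 6: (f0 ^ 34) ^ 20 = c4 ^ 20 = e4
byte 7: (90 ^ 5f) ^ 68 = cf ^ 68 = a7
byte 8: (c6 ^ 8d) ^ 65 = 4b ^ 65 = 2e

10000110 11111100 00010010 11010101 11101111 10010011 11100100 10100111 00101110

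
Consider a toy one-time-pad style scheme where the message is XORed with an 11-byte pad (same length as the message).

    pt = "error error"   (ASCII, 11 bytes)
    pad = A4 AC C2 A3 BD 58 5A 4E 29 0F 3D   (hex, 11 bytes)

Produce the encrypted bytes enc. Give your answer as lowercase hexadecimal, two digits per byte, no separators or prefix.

XOR is its own inverse, so applying the key byte-wise gives the result directly.
01100101 XOR 10100100 = 11000001
01110010 XOR 10101100 = 11011110
01110010 XOR 11000010 = 10110000
01101111 XOR 10100011 = 11001100
01110010 XOR 10111101 = 11001111
00100000 XOR 01011000 = 01111000
01100101 XOR 01011010 = 00111111
01110010 XOR 01001110 = 00111100
01110010 XOR 00101001 = 01011011
01101111 XOR 00001111 = 01100000
01110010 XOR 00111101 = 01001111

c1deb0cccf783f3c5b604f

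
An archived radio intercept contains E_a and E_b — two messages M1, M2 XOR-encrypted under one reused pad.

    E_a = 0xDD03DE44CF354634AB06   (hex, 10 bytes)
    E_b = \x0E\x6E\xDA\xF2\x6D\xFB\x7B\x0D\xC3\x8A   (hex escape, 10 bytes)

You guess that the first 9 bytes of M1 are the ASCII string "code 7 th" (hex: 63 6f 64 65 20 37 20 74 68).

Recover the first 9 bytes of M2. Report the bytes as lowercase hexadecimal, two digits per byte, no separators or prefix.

First, E_a ⊕ E_b = (M1 ⊕ K) ⊕ (M2 ⊕ K) = M1 ⊕ M2, so the key drops out. Then M2 = (M1 ⊕ M2) ⊕ M1 over the first 9 bytes.
byte 0: (dd ⊕ 0e) ⊕ 63 = d3 ⊕ 63 = b0
byte 1: (03 ⊕ 6e) ⊕ 6f = 6d ⊕ 6f = 02
byte 2: (de ⊕ da) ⊕ 64 = 04 ⊕ 64 = 60
byte 3: (44 ⊕ f2) ⊕ 65 = b6 ⊕ 65 = d3
byte 4: (cf ⊕ 6d) ⊕ 20 = a2 ⊕ 20 = 82
byte 5: (35 ⊕ fb) ⊕ 37 = ce ⊕ 37 = f9
byte 6: (46 ⊕ 7b) ⊕ 20 = 3d ⊕ 20 = 1d
byte 7: (34 ⊕ 0d) ⊕ 74 = 39 ⊕ 74 = 4d
byte 8: (ab ⊕ c3) ⊕ 68 = 68 ⊕ 68 = 00

b00260d382f91d4d00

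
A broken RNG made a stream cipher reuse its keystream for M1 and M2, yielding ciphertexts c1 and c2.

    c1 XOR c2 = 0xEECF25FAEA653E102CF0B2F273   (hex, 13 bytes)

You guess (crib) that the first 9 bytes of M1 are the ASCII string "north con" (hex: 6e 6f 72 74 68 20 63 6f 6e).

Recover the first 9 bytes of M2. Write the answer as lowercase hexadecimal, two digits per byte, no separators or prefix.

Since c1 ⊕ c2 = M1 ⊕ M2, XORing with the guessed M1 bytes yields the corresponding M2 bytes: M2 = (c1 ⊕ c2) ⊕ M1.
byte 0: ee XOR 6e = 80
byte 1: cf XOR 6f = a0
byte 2: 25 XOR 72 = 57
byte 3: fa XOR 74 = 8e
byte 4: ea XOR 68 = 82
byte 5: 65 XOR 20 = 45
byte 6: 3e XOR 63 = 5d
byte 7: 10 XOR 6f = 7f
byte 8: 2c XOR 6e = 42

80a0578e82455d7f42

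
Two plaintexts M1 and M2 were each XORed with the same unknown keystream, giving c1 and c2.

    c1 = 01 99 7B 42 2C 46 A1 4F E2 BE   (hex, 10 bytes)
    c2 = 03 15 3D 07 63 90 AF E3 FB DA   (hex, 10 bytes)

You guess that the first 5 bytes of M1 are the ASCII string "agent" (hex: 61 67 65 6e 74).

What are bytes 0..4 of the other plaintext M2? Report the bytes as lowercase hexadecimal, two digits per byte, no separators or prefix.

63eb232b3b

First, c1 ⊕ c2 = (M1 ⊕ K) ⊕ (M2 ⊕ K) = M1 ⊕ M2, so the key drops out. Then M2 = (M1 ⊕ M2) ⊕ M1 over the first 5 bytes.
byte 0: (01 XOR 03) XOR 61 = 02 XOR 61 = 63
byte 1: (99 XOR 15) XOR 67 = 8c XOR 67 = eb
byte 2: (7b XOR 3d) XOR 65 = 46 XOR 65 = 23
byte 3: (42 XOR 07) XOR 6e = 45 XOR 6e = 2b
byte 4: (2c XOR 63) XOR 74 = 4f XOR 74 = 3b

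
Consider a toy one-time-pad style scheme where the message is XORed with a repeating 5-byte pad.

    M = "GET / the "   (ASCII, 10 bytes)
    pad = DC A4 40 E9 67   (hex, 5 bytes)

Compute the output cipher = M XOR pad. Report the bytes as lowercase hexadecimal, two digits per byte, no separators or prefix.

The 5-byte key repeats, so the effective keystream is dc a4 40 e9 67 dc a4 40 e9 67.
byte 0:  71 xor 220 = 155
byte 1:  69 xor 164 = 225
byte 2:  84 xor  64 =  20
byte 3:  32 xor 233 = 201
byte 4:  47 xor 103 =  72
byte 5:  32 xor 220 = 252
byte 6: 116 xor 164 = 208
byte 7: 104 xor  64 =  40
byte 8: 101 xor 233 = 140
byte 9:  32 xor 103 =  71

9be114c948fcd0288c47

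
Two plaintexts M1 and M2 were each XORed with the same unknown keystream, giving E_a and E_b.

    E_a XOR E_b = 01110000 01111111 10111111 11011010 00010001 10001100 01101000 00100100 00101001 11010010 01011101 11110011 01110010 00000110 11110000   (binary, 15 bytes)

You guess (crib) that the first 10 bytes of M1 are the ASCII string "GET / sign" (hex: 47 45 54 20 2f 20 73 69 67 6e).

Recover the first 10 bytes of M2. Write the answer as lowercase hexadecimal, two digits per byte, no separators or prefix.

Since E_a ⊕ E_b = M1 ⊕ M2, XORing with the guessed M1 bytes yields the corresponding M2 bytes: M2 = (E_a ⊕ E_b) ⊕ M1.
112 ⊕  71 =  55
127 ⊕  69 =  58
191 ⊕  84 = 235
218 ⊕  32 = 250
 17 ⊕  47 =  62
140 ⊕  32 = 172
104 ⊕ 115 =  27
 36 ⊕ 105 =  77
 41 ⊕ 103 =  78
210 ⊕ 110 = 188

373aebfa3eac1b4d4ebc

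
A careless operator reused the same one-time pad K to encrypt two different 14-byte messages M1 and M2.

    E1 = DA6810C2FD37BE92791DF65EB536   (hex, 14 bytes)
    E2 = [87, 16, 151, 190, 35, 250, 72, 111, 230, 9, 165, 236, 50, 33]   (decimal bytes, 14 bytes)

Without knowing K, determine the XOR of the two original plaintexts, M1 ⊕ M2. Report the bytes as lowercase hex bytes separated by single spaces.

8d 78 87 7c de cd f6 fd 9f 14 53 b2 87 17

E1 ⊕ E2 = (M1 ⊕ K) ⊕ (M2 ⊕ K) = M1 ⊕ M2 — the shared key cancels under XOR.
byte 0: 218 ⊕  87 = 141
byte 1: 104 ⊕  16 = 120
byte 2:  16 ⊕ 151 = 135
byte 3: 194 ⊕ 190 = 124
byte 4: 253 ⊕  35 = 222
byte 5:  55 ⊕ 250 = 205
byte 6: 190 ⊕  72 = 246
byte 7: 146 ⊕ 111 = 253
byte 8: 121 ⊕ 230 = 159
byte 9:  29 ⊕   9 =  20
byte 10: 246 ⊕ 165 =  83
byte 11:  94 ⊕ 236 = 178
byte 12: 181 ⊕  50 = 135
byte 13:  54 ⊕  33 =  23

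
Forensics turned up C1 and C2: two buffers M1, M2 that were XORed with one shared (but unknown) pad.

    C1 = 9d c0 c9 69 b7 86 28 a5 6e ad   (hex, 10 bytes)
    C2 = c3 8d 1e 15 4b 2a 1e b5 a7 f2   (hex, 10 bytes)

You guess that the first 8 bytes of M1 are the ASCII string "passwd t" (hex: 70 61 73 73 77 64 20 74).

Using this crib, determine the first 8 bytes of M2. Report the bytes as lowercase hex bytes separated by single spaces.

2e 2c a4 0f 8b c8 16 64

First, C1 ⊕ C2 = (M1 ⊕ K) ⊕ (M2 ⊕ K) = M1 ⊕ M2, so the key drops out. Then M2 = (M1 ⊕ M2) ⊕ M1 over the first 8 bytes.
byte 0: (9d xor c3) xor 70 = 5e xor 70 = 2e
byte 1: (c0 xor 8d) xor 61 = 4d xor 61 = 2c
byte 2: (c9 xor 1e) xor 73 = d7 xor 73 = a4
byte 3: (69 xor 15) xor 73 = 7c xor 73 = 0f
byte 4: (b7 xor 4b) xor 77 = fc xor 77 = 8b
byte 5: (86 xor 2a) xor 64 = ac xor 64 = c8
byte 6: (28 xor 1e) xor 20 = 36 xor 20 = 16
byte 7: (a5 xor b5) xor 74 = 10 xor 74 = 64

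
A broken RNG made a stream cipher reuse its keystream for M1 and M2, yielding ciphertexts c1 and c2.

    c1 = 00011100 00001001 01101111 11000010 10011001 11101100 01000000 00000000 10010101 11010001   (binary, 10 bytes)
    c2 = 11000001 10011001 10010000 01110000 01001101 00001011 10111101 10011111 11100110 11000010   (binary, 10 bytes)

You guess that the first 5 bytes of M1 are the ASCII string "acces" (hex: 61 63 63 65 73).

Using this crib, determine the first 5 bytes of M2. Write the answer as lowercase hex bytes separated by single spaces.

bc f3 9c d7 a7

First, c1 ⊕ c2 = (M1 ⊕ K) ⊕ (M2 ⊕ K) = M1 ⊕ M2, so the key drops out. Then M2 = (M1 ⊕ M2) ⊕ M1 over the first 5 bytes.
byte 0: (1c xor c1) xor 61 = dd xor 61 = bc
byte 1: (09 xor 99) xor 63 = 90 xor 63 = f3
byte 2: (6f xor 90) xor 63 = ff xor 63 = 9c
byte 3: (c2 xor 70) xor 65 = b2 xor 65 = d7
byte 4: (99 xor 4d) xor 73 = d4 xor 73 = a7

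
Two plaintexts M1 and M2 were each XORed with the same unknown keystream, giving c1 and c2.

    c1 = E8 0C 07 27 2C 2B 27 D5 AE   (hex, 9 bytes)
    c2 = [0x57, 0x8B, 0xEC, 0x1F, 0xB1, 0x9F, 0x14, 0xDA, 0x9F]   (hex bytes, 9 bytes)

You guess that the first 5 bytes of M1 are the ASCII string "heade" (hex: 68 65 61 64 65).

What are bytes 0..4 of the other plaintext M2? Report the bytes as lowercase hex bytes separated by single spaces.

First, c1 ⊕ c2 = (M1 ⊕ K) ⊕ (M2 ⊕ K) = M1 ⊕ M2, so the key drops out. Then M2 = (M1 ⊕ M2) ⊕ M1 over the first 5 bytes.
byte 0: (e8 xor 57) xor 68 = bf xor 68 = d7
byte 1: (0c xor 8b) xor 65 = 87 xor 65 = e2
byte 2: (07 xor ec) xor 61 = eb xor 61 = 8a
byte 3: (27 xor 1f) xor 64 = 38 xor 64 = 5c
byte 4: (2c xor b1) xor 65 = 9d xor 65 = f8

d7 e2 8a 5c f8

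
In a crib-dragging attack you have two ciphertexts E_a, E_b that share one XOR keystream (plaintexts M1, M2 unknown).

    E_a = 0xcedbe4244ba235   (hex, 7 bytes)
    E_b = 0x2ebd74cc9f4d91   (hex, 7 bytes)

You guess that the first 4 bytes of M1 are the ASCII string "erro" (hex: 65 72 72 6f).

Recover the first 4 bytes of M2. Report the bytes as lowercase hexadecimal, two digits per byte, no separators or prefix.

First, E_a ⊕ E_b = (M1 ⊕ K) ⊕ (M2 ⊕ K) = M1 ⊕ M2, so the key drops out. Then M2 = (M1 ⊕ M2) ⊕ M1 over the first 4 bytes.
byte 0: (ce XOR 2e) XOR 65 = e0 XOR 65 = 85
byte 1: (db XOR bd) XOR 72 = 66 XOR 72 = 14
byte 2: (e4 XOR 74) XOR 72 = 90 XOR 72 = e2
byte 3: (24 XOR cc) XOR 6f = e8 XOR 6f = 87

8514e287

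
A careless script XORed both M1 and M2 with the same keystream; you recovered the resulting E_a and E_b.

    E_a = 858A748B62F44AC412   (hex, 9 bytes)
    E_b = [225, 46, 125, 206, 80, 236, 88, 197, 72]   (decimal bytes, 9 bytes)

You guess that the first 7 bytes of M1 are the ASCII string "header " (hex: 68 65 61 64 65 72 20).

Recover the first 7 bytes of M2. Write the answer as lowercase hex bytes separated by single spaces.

First, E_a ⊕ E_b = (M1 ⊕ K) ⊕ (M2 ⊕ K) = M1 ⊕ M2, so the key drops out. Then M2 = (M1 ⊕ M2) ⊕ M1 over the first 7 bytes.
byte 0: (85 XOR e1) XOR 68 = 64 XOR 68 = 0c
byte 1: (8a XOR 2e) XOR 65 = a4 XOR 65 = c1
byte 2: (74 XOR 7d) XOR 61 = 09 XOR 61 = 68
byte 3: (8b XOR ce) XOR 64 = 45 XOR 64 = 21
byte 4: (62 XOR 50) XOR 65 = 32 XOR 65 = 57
byte 5: (f4 XOR ec) XOR 72 = 18 XOR 72 = 6a
byte 6: (4a XOR 58) XOR 20 = 12 XOR 20 = 32

0c c1 68 21 57 6a 32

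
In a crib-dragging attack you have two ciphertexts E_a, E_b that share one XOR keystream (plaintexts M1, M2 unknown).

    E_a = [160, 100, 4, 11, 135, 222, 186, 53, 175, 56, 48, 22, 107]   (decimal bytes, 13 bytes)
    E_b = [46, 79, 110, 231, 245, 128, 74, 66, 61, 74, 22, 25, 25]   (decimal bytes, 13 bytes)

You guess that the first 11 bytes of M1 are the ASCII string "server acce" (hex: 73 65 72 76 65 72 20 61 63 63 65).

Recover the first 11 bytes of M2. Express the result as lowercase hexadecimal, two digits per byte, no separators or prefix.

fd4e189a172cd016f11143

First, E_a ⊕ E_b = (M1 ⊕ K) ⊕ (M2 ⊕ K) = M1 ⊕ M2, so the key drops out. Then M2 = (M1 ⊕ M2) ⊕ M1 over the first 11 bytes.
byte 0: (a0 XOR 2e) XOR 73 = 8e XOR 73 = fd
byte 1: (64 XOR 4f) XOR 65 = 2b XOR 65 = 4e
byte 2: (04 XOR 6e) XOR 72 = 6a XOR 72 = 18
byte 3: (0b XOR e7) XOR 76 = ec XOR 76 = 9a
byte 4: (87 XOR f5) XOR 65 = 72 XOR 65 = 17
byte 5: (de XOR 80) XOR 72 = 5e XOR 72 = 2c
byte 6: (ba XOR 4a) XOR 20 = f0 XOR 20 = d0
byte 7: (35 XOR 42) XOR 61 = 77 XOR 61 = 16
byte 8: (af XOR 3d) XOR 63 = 92 XOR 63 = f1
byte 9: (38 XOR 4a) XOR 63 = 72 XOR 63 = 11
byte 10: (30 XOR 16) XOR 65 = 26 XOR 65 = 43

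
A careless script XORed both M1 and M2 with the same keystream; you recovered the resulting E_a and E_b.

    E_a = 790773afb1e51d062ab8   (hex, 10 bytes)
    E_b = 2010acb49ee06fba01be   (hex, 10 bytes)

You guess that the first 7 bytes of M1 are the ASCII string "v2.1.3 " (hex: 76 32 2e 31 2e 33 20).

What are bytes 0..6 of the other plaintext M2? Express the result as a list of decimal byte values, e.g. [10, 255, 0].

First, E_a ⊕ E_b = (M1 ⊕ K) ⊕ (M2 ⊕ K) = M1 ⊕ M2, so the key drops out. Then M2 = (M1 ⊕ M2) ⊕ M1 over the first 7 bytes.
byte 0: (79 xor 20) xor 76 = 59 xor 76 = 2f
byte 1: (07 xor 10) xor 32 = 17 xor 32 = 25
byte 2: (73 xor ac) xor 2e = df xor 2e = f1
byte 3: (af xor b4) xor 31 = 1b xor 31 = 2a
byte 4: (b1 xor 9e) xor 2e = 2f xor 2e = 01
byte 5: (e5 xor e0) xor 33 = 05 xor 33 = 36
byte 6: (1d xor 6f) xor 20 = 72 xor 20 = 52

[47, 37, 241, 42, 1, 54, 82]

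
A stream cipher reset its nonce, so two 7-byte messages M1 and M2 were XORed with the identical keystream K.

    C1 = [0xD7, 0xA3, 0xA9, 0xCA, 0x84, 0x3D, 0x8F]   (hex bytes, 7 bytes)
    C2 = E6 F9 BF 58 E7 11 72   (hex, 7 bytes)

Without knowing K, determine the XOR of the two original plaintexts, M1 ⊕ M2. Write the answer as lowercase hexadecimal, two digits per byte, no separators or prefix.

315a1692632cfd

C1 ⊕ C2 = (M1 ⊕ K) ⊕ (M2 ⊕ K) = M1 ⊕ M2 — the shared key cancels under XOR.
byte 0: d7 ^ e6 = 31
byte 1: a3 ^ f9 = 5a
byte 2: a9 ^ bf = 16
byte 3: ca ^ 58 = 92
byte 4: 84 ^ e7 = 63
byte 5: 3d ^ 11 = 2c
byte 6: 8f ^ 72 = fd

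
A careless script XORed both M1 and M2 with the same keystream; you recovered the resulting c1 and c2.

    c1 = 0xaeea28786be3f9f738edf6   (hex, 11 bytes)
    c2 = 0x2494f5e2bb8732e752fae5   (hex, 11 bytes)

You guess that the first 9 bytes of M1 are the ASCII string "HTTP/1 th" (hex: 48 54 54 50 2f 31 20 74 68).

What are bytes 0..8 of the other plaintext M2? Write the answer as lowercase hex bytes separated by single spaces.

First, c1 ⊕ c2 = (M1 ⊕ K) ⊕ (M2 ⊕ K) = M1 ⊕ M2, so the key drops out. Then M2 = (M1 ⊕ M2) ⊕ M1 over the first 9 bytes.
byte 0: (ae xor 24) xor 48 = 8a xor 48 = c2
byte 1: (ea xor 94) xor 54 = 7e xor 54 = 2a
byte 2: (28 xor f5) xor 54 = dd xor 54 = 89
byte 3: (78 xor e2) xor 50 = 9a xor 50 = ca
byte 4: (6b xor bb) xor 2f = d0 xor 2f = ff
byte 5: (e3 xor 87) xor 31 = 64 xor 31 = 55
byte 6: (f9 xor 32) xor 20 = cb xor 20 = eb
byte 7: (f7 xor e7) xor 74 = 10 xor 74 = 64
byte 8: (38 xor 52) xor 68 = 6a xor 68 = 02

c2 2a 89 ca ff 55 eb 64 02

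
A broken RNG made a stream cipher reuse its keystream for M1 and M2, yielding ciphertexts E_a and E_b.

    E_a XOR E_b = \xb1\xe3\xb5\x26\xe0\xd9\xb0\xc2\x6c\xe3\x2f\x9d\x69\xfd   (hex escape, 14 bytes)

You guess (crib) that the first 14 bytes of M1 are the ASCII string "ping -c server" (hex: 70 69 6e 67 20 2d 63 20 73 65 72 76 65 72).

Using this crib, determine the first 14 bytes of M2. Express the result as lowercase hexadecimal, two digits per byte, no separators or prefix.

c18adb41c0f4d3e21f865deb0c8f

Since E_a ⊕ E_b = M1 ⊕ M2, XORing with the guessed M1 bytes yields the corresponding M2 bytes: M2 = (E_a ⊕ E_b) ⊕ M1.
byte 0: 10110001 ⊕ 01110000 = 11000001
byte 1: 11100011 ⊕ 01101001 = 10001010
byte 2: 10110101 ⊕ 01101110 = 11011011
byte 3: 00100110 ⊕ 01100111 = 01000001
byte 4: 11100000 ⊕ 00100000 = 11000000
byte 5: 11011001 ⊕ 00101101 = 11110100
byte 6: 10110000 ⊕ 01100011 = 11010011
byte 7: 11000010 ⊕ 00100000 = 11100010
byte 8: 01101100 ⊕ 01110011 = 00011111
byte 9: 11100011 ⊕ 01100101 = 10000110
byte 10: 00101111 ⊕ 01110010 = 01011101
byte 11: 10011101 ⊕ 01110110 = 11101011
byte 12: 01101001 ⊕ 01100101 = 00001100
byte 13: 11111101 ⊕ 01110010 = 10001111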